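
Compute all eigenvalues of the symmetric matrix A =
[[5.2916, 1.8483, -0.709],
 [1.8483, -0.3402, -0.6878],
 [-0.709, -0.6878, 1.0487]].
sigma(A) ≈ {-1, 1, 6}

A is real symmetric, so its spectrum consists of real eigenvalues. Expanding the characteristic polynomial of the displayed matrix gives
  det(λ I - A) = p(λ) = λ^3 + (-6)λ^2 + (-1)λ + (6).
Solving p(λ) = 0 yields eigenvalues ≈ -1, 1, 6. (A is shown rounded to 4 decimals, so these recover the underlying integer eigenvalues to within that precision.)
Verification: the trace of A = 6 equals the sum of eigenvalues 6, and det(A) ≈ -6.0001 matches the eigenvalue product -6.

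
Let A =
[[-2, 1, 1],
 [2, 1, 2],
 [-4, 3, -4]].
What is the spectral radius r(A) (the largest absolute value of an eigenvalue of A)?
r(A) ≈ 3.7037

The eigenvalues of A are the roots of its characteristic polynomial. With M = A (coefficients from the trace, the sum of principal 2x2 minors, and det A):
  p(λ) = det(λ I - M) = λ^3 + 5λ^2 - 2λ - 30.
No integer candidate from the rational root theorem (±divisors of 30) is a root, so the roots are irrational. The cubic discriminant is Δ = -3768 < 0, so there is one real root and a complex-conjugate pair. p(2) = -6 and p(3) = 36 have opposite signs, so a root lies in (2, 3); Newton's method refines it to λ ≈ 2.187. Dividing out (λ - (2.187)) leaves approximately λ^2 + 7.187λ + 13.7176. For λ^2 + 7.187λ + 13.7176 the discriminant is -3.2181. It is negative, so the remaining roots are the complex-conjugate pair λ ≈ -3.5935 ± 0.897i. Their product equals the constant term, so |λ|^2 ≈ 13.7176 and |λ| ≈ 3.7037.
Thus the eigenvalues (to 4 decimals) are 2.187 (modulus 2.187); -3.5935 ± 0.897i (modulus 3.7037). The spectral radius is the largest modulus: r(A) ≈ 3.7037. (Cross-check: r(A) ≤ ||A||_2 ≈ 6.8407; equality holds whenever A is normal, though it can also hold for some non-normal A.)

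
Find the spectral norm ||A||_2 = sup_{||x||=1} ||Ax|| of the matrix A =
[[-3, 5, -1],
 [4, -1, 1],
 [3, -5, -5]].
||A||_2 ≈ 9.1913 (= sqrt(largest eigenvalue of A^T A))

||A||_2 = sigma_max(A) = sqrt(lambda_max(A^T A)). Form the symmetric matrix M = A^T A =
[[34, -34, -8],
 [-34, 51, 19],
 [-8, 19, 27]].
Its characteristic polynomial (trace, sum of principal 2x2 minors, determinant of M give the coefficients) is
  p(λ) = det(λ I - M) = λ^3 - 112λ^2 + 2448λ - 10404.
No integer candidate from the rational root theorem (±divisors of 10404) is a root, so the roots are irrational. The cubic discriminant is Δ = 6447358800 > 0, so there are three distinct real roots. p(5) = -839 and p(6) = 468 have opposite signs, so a root lies in (5, 6); Newton's method refines it to λ ≈ 5.6248. p(21) = 873 and p(22) = -108 have opposite signs, so a root lies in (21, 22); Newton's method refines it to λ ≈ 21.8944. p(84) = -2340 and p(85) = 2601 have opposite signs, so a root lies in (84, 85); Newton's method refines it to λ ≈ 84.4807. Check (Vieta): the three roots sum to 112, matching tr M = 112.
So the eigenvalues of A^T A are ≈ 5.6248, 21.8944, 84.4807 (all ≥ 0, as they must be for A^T A). The largest is λ_max ≈ 84.4807, hence ||A||_2 = sqrt(λ_max) ≈ 9.1913.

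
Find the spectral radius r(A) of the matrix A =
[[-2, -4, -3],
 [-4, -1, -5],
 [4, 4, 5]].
r(A) = 2

The eigenvalues of A are the roots of its characteristic polynomial. With M = A (coefficients from the trace, the sum of principal 2x2 minors, and det A):
  p(λ) = det(λ I - M) = λ^3 - 2λ^2 + 3λ - 6.
By the rational root theorem any rational root is an integer divisor of 6. Testing λ = 2: p(2) = 8 - 8 + 6 - 6 = 0, so λ = 2 is a root. Dividing out (λ - 2) leaves p(λ) = (λ - 2)(λ^2 + 3). For λ^2 + 3 the discriminant is -12. It is negative, so the roots are the complex-conjugate pair λ = 0 ± (sqrt(12)/2) i ≈ 0 ± 1.7321i. For a conjugate pair the product of the roots equals the constant term, so |λ|^2 = 3 and |λ| = sqrt(3) ≈ 1.7321.
Thus the eigenvalues (to 4 decimals) are 0 ± 1.7321i (modulus 1.7321); 2 (modulus 2). The spectral radius is the largest modulus: r(A) = 2. (Cross-check: r(A) ≤ ||A||_2 ≈ 10.9423; equality holds whenever A is normal, though it can also hold for some non-normal A.)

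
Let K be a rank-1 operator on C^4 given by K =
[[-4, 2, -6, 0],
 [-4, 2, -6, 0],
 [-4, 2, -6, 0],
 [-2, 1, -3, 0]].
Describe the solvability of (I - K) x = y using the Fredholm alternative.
(I - K) is invertible (det(I - K) = 9 ≠ 0), so for every y in C^4 the equation (I - K) x = y has a unique solution.

K has rank 1, so it is an outer product K = u v^T: every row of K is a multiple of one row vector. Reading off the entries, u = (-2, -2, -2, -1) and v = (2, -1, 3, 0) (row i of K equals u_i·v^T). A rank-one matrix u v^T satisfies K u = u (v·u) and kills the (3)-dimensional subspace v^⊥, so its characteristic polynomial is lambda^3 (lambda - v·u) with v·u = tr K = -8. Hence the eigenvalues of I - K are 1 (multiplicity 3) and 1 - (-8) = 9, so det(I - K) = 9. (Direct check: I - K =
[[5, -2, 6, 0],
 [4, -1, 6, 0],
 [4, -2, 7, 0],
 [2, -1, 3, 1]]
has determinant 9.) The finite-dimensional Fredholm alternative says: either (I - K) is invertible, or ker(I - K) ≠ {0} and then range(I - K) = ker((I - K)^*)^⊥, with dim ker(I - K) = dim ker((I - K)^*). Since det(I - K) ≠ 0, 1 is not an eigenvalue of K and ker(I - K) = {0}, so we are in the first case: for every y there is a unique x = (I - K)^(-1) y. Explicitly, by the Sherman–Morrison formula, (I - u v^T)^(-1) = I + u v^T/(1 - v·u), i.e. (I - K)^(-1) = I + K/(9).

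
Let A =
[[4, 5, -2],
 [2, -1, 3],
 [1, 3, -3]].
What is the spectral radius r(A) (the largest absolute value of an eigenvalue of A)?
r(A) ≈ 5.5904

The eigenvalues of A are the roots of its characteristic polynomial. With M = A (coefficients from the trace, the sum of principal 2x2 minors, and det A):
  p(λ) = det(λ I - M) = λ^3 - 30λ - 7.
No integer candidate from the rational root theorem (±divisors of 7) is a root, so the roots are irrational. The cubic discriminant is Δ = 106677 > 0, so there are three distinct real roots. p(-6) = -43 and p(-5) = 18 have opposite signs, so a root lies in (-6, -5); Newton's method refines it to λ ≈ -5.3566. p(-1) = 22 and p(0) = -7 have opposite signs, so a root lies in (-1, 0); Newton's method refines it to λ ≈ -0.2338. p(5) = -32 and p(6) = 29 have opposite signs, so a root lies in (5, 6); Newton's method refines it to λ ≈ 5.5904. Check (Vieta): the three roots sum to 0, matching tr M = 0.
Thus the eigenvalues (to 4 decimals) are -5.3566 (modulus 5.3566); -0.2338 (modulus 0.2338); 5.5904 (modulus 5.5904). The spectral radius is the largest modulus: r(A) ≈ 5.5904. (Cross-check: r(A) ≤ ||A||_2 ≈ 7.8401; equality holds whenever A is normal, though it can also hold for some non-normal A.)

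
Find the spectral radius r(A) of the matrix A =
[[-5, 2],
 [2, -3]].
r(A) = (8 + sqrt(20))/2 ≈ 6.2361

The eigenvalues of A are the roots of its characteristic polynomial. With M = A (coefficients from the trace and determinant):
  p(λ) = det(λ I - M) = λ^2 + 8λ + 11.
For λ^2 + 8λ + 11 the discriminant is 20. It is nonnegative but not a perfect square, so the roots are real and irrational: λ = (-8 ± sqrt(20))/2 ≈ -1.7639, -6.2361.
Thus the eigenvalues (to 4 decimals) are -1.7639 (modulus 1.7639); -6.2361 (modulus 6.2361). The spectral radius is the largest modulus: r(A) = (8 + sqrt(20))/2 ≈ 6.2361. (Cross-check: r(A) ≤ ||A||_2 ≈ 6.2361; equality holds whenever A is normal, though it can also hold for some non-normal A.)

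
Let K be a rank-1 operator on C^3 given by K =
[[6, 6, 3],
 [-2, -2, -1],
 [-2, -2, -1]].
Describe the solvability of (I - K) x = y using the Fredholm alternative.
(I - K) is invertible (det(I - K) = -2 ≠ 0), so for every y in C^3 the equation (I - K) x = y has a unique solution.

K has rank 1, so it is an outer product K = u v^T: every row of K is a multiple of one row vector. Reading off the entries, u = (3, -1, -1) and v = (2, 2, 1) (row i of K equals u_i·v^T). A rank-one matrix u v^T satisfies K u = u (v·u) and kills the (2)-dimensional subspace v^⊥, so its characteristic polynomial is lambda^2 (lambda - v·u) with v·u = tr K = 3. Hence the eigenvalues of I - K are 1 (multiplicity 2) and 1 - (3) = -2, so det(I - K) = -2. (Direct check: I - K =
[[-5, -6, -3],
 [2, 3, 1],
 [2, 2, 2]]
has determinant -2.) The finite-dimensional Fredholm alternative says: either (I - K) is invertible, or ker(I - K) ≠ {0} and then range(I - K) = ker((I - K)^*)^⊥, with dim ker(I - K) = dim ker((I - K)^*). Since det(I - K) ≠ 0, 1 is not an eigenvalue of K and ker(I - K) = {0}, so we are in the first case: for every y there is a unique x = (I - K)^(-1) y. Explicitly, by the Sherman–Morrison formula, (I - u v^T)^(-1) = I + u v^T/(1 - v·u), i.e. (I - K)^(-1) = I + K/(-2).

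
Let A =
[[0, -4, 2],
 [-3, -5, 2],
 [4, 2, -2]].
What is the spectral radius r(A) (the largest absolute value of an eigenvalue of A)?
r(A) = (6 + sqrt(116))/2 ≈ 8.3852

The eigenvalues of A are the roots of its characteristic polynomial. With M = A (coefficients from the trace, the sum of principal 2x2 minors, and det A):
  p(λ) = det(λ I - M) = λ^3 + 7λ^2 - 14λ - 20.
By the rational root theorem any rational root is an integer divisor of 20. Testing λ = -1: p(-1) = -1 + 7 + 14 - 20 = 0, so λ = -1 is a root. Dividing out (λ + 1) leaves p(λ) = (λ + 1)(λ^2 + 6λ - 20). For λ^2 + 6λ - 20 the discriminant is 116. It is nonnegative but not a perfect square, so the roots are real and irrational: λ = (-6 ± sqrt(116))/2 ≈ 2.3852, -8.3852.
Thus the eigenvalues (to 4 decimals) are 2.3852 (modulus 2.3852); -8.3852 (modulus 8.3852); -1 (modulus 1). The spectral radius is the largest modulus: r(A) = (6 + sqrt(116))/2 ≈ 8.3852. (Cross-check: r(A) ≤ ||A||_2 ≈ 8.4561; equality holds whenever A is normal, though it can also hold for some non-normal A.)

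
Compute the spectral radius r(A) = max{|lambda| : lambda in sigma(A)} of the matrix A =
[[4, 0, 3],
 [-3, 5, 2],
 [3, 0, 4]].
r(A) = 7

The eigenvalues of A are the roots of its characteristic polynomial. With M = A (coefficients from the trace, the sum of principal 2x2 minors, and det A):
  p(λ) = det(λ I - M) = λ^3 - 13λ^2 + 47λ - 35.
By the rational root theorem any rational root is an integer divisor of 35. Testing λ = 7: p(7) = 343 - 637 + 329 - 35 = 0, so λ = 7 is a root. Dividing out (λ - 7) leaves p(λ) = (λ - 7)(λ^2 - 6λ + 5). For λ^2 - 6λ + 5 the discriminant is 16. It is a perfect square (4^2), so the roots are rational: λ = (6 ± 4)/2 = 5, 1.
Thus the eigenvalues (to 4 decimals) are 5 (modulus 5); 1 (modulus 1); 7 (modulus 7). The spectral radius is the largest modulus: r(A) = 7. (Cross-check: r(A) ≤ ||A||_2 ≈ 7.1367; equality holds whenever A is normal, though it can also hold for some non-normal A.)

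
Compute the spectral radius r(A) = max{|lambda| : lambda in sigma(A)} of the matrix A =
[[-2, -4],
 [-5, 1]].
r(A) = (1 + sqrt(89))/2 ≈ 5.217

The eigenvalues of A are the roots of its characteristic polynomial. With M = A (coefficients from the trace and determinant):
  p(λ) = det(λ I - M) = λ^2 + λ - 22.
For λ^2 + λ - 22 the discriminant is 89. It is nonnegative but not a perfect square, so the roots are real and irrational: λ = (-1 ± sqrt(89))/2 ≈ 4.217, -5.217.
Thus the eigenvalues (to 4 decimals) are 4.217 (modulus 4.217); -5.217 (modulus 5.217). The spectral radius is the largest modulus: r(A) = (1 + sqrt(89))/2 ≈ 5.217. (Cross-check: r(A) ≤ ||A||_2 ≈ 5.4505; equality holds whenever A is normal, though it can also hold for some non-normal A.)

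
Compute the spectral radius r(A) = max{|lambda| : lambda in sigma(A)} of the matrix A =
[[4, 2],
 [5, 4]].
r(A) = (8 + sqrt(40))/2 ≈ 7.1623

The eigenvalues of A are the roots of its characteristic polynomial. With M = A (coefficients from the trace and determinant):
  p(λ) = det(λ I - M) = λ^2 - 8λ + 6.
For λ^2 - 8λ + 6 the discriminant is 40. It is nonnegative but not a perfect square, so the roots are real and irrational: λ = (8 ± sqrt(40))/2 ≈ 7.1623, 0.8377.
Thus the eigenvalues (to 4 decimals) are 7.1623 (modulus 7.1623); 0.8377 (modulus 0.8377). The spectral radius is the largest modulus: r(A) = (8 + sqrt(40))/2 ≈ 7.1623. (Cross-check: r(A) ≤ ||A||_2 ≈ 7.772; equality holds whenever A is normal, though it can also hold for some non-normal A.)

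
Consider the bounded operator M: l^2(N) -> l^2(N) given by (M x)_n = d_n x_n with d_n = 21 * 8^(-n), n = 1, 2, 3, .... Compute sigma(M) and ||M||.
sigma(M) = {21 * 8^(-n) : n ≥ 1} ∪ {0}; ||M|| = 21/8

A bounded diagonal operator on l^2 with diagonal entries d_n has spectrum equal to the closure of {d_n : n ≥ 1}: every d_n is an eigenvalue (with eigenvector e_n), so {d_n} ⊂ sigma(M); the spectrum is closed, so its closure is too; and for lambda not in the closure, (M - lambda I) has bounded inverse (the diagonal entries 1/(d_n - lambda) are bounded). For our sequence d_n = 21 * 8^(-n), n = 1, 2, 3, ...:
  - {d_n} = {21 * 8^(-n) : n ≥ 1}; the only limit point is 0
  - closure = {21 * 8^(-n) : n ≥ 1} ∪ {0}
For the norm: a diagonal operator has ||M|| = sup_n |d_n|. Here d_n = 21 * 8^(-n) is positive and decreasing, so sup_n |d_n| = d_1 = 21/8. So ||M|| = 21/8.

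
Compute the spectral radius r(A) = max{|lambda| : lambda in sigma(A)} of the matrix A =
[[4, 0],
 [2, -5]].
r(A) = 5

The eigenvalues of A are the roots of its characteristic polynomial. With M = A (coefficients from the trace and determinant):
  p(λ) = det(λ I - M) = λ^2 + λ - 20.
For λ^2 + λ - 20 the discriminant is 81. It is a perfect square (9^2), so the roots are rational: λ = (-1 ± 9)/2 = 4, -5.
Thus the eigenvalues (to 4 decimals) are 4 (modulus 4); -5 (modulus 5). The spectral radius is the largest modulus: r(A) = 5. (Cross-check: r(A) ≤ ||A||_2 ≈ 5.7278; equality holds whenever A is normal, though it can also hold for some non-normal A.)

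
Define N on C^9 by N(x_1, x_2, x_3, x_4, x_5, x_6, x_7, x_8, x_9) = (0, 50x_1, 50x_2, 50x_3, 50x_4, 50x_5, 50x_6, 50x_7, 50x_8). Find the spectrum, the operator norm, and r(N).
sigma(N) = {0}; ||N|| = 50; r(N) = 0. (N is nilpotent with N^9 = 0.)

On C^9, N is a strictly lower-triangular matrix with 50 on the subdiagonal and zeros elsewhere, so its characteristic polynomial is lambda^9 and every eigenvalue is 0: sigma(N) = {0}. For the operator norm, N e_i = 50e_{i+1} for i = 1, ..., 8 and N e_9 = 0, so the singular values of N are 50 (with multiplicity 8) and 0; hence ||N|| = 50. The spectral radius r(N) = max|lambda| = 0. Note ||N|| > r(N) — characteristic of non-normal nilpotent operators. Indeed N^9 = 0.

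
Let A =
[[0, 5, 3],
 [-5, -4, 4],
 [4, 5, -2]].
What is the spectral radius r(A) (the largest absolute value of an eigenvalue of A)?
r(A) ≈ 5.7344

The eigenvalues of A are the roots of its characteristic polynomial. With M = A (coefficients from the trace, the sum of principal 2x2 minors, and det A):
  p(λ) = det(λ I - M) = λ^3 + 6λ^2 + λ - 3.
No integer candidate from the rational root theorem (±divisors of 3) is a root, so the roots are irrational. The cubic discriminant is Δ = 2057 > 0, so there are three distinct real roots. p(-6) = -9 and p(-5) = 17 have opposite signs, so a root lies in (-6, -5); Newton's method refines it to λ ≈ -5.7344. p(-1) = 1 and p(0) = -3 have opposite signs, so a root lies in (-1, 0); Newton's method refines it to λ ≈ -0.8682. p(0) = -3 and p(1) = 5 have opposite signs, so a root lies in (0, 1); Newton's method refines it to λ ≈ 0.6026. Check (Vieta): the three roots sum to -6, matching tr M = -6.
Thus the eigenvalues (to 4 decimals) are -5.7344 (modulus 5.7344); -0.8682 (modulus 0.8682); 0.6026 (modulus 0.6026). The spectral radius is the largest modulus: r(A) ≈ 5.7344. (Cross-check: r(A) ≤ ||A||_2 ≈ 10.2144; equality holds whenever A is normal, though it can also hold for some non-normal A.)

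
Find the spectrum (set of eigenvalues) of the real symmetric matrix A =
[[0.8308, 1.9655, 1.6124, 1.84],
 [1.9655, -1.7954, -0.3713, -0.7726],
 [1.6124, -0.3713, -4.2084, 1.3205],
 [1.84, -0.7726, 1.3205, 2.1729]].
sigma(A) ≈ {-5, -3, 1, 4}

A is real symmetric, so its spectrum consists of real eigenvalues. Expanding the characteristic polynomial of the displayed matrix gives
  det(λ I - A) = p(λ) = λ^4 + (3)λ^3 + (-21)λ^2 + (-43)λ + (59.9988).
Solving p(λ) = 0 yields eigenvalues ≈ -5, -3, 1, 4. (A is shown rounded to 4 decimals, so these recover the underlying integer eigenvalues to within that precision.)
Verification: the trace of A = -3 equals the sum of eigenvalues -3, and det(A) ≈ 59.9988 matches the eigenvalue product 60.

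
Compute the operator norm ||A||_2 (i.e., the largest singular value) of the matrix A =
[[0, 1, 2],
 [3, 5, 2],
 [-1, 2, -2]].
||A||_2 ≈ 6.3625 (= sqrt(largest eigenvalue of A^T A))

||A||_2 = sigma_max(A) = sqrt(lambda_max(A^T A)). Form the symmetric matrix M = A^T A =
[[10, 13, 8],
 [13, 30, 8],
 [8, 8, 12]].
Its characteristic polynomial (trace, sum of principal 2x2 minors, determinant of M give the coefficients) is
  p(λ) = det(λ I - M) = λ^3 - 52λ^2 + 483λ - 676.
No integer candidate from the rational root theorem (±divisors of 676) is a root, so the roots are irrational. The cubic discriminant is Δ = 93168212 > 0, so there are three distinct real roots. p(1) = -244 and p(2) = 90 have opposite signs, so a root lies in (1, 2); Newton's method refines it to λ ≈ 1.7008. p(9) = 188 and p(10) = -46 have opposite signs, so a root lies in (9, 10); Newton's method refines it to λ ≈ 9.8182. p(40) = -556 and p(41) = 636 have opposite signs, so a root lies in (40, 41); Newton's method refines it to λ ≈ 40.481. Check (Vieta): the three roots sum to 52, matching tr M = 52.
So the eigenvalues of A^T A are ≈ 1.7008, 9.8182, 40.481 (all ≥ 0, as they must be for A^T A). The largest is λ_max ≈ 40.481, hence ||A||_2 = sqrt(λ_max) ≈ 6.3625.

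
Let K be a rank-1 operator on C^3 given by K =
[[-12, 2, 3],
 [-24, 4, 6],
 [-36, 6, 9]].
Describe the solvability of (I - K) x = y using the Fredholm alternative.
(I - K) is singular (det(I - K) = 0, i.e. 1 ∈ sigma(K)). (I - K) x = y is solvable iff y ⊥ ker((I - K)^*) = span{(-12, 2, 3)}, i.e. iff -12y_1 + 2y_2 + 3y_3 = 0. When solvable, the solutions are x = y + c·(1, 2, 3), c arbitrary (ker(I - K) = span{(1, 2, 3)}, dimension 1).

K has rank 1, so it is an outer product K = u v^T: every row of K is a multiple of one row vector. Reading off the entries, u = (1, 2, 3) and v = (-12, 2, 3) (row i of K equals u_i·v^T). A rank-one matrix u v^T satisfies K u = u (v·u) and kills the (2)-dimensional subspace v^⊥, so its characteristic polynomial is lambda^2 (lambda - v·u) with v·u = tr K = 1. Hence the eigenvalues of I - K are 1 (multiplicity 2) and 1 - (1) = 0, so det(I - K) = 0. (Direct check: I - K =
[[13, -2, -3],
 [24, -3, -6],
 [36, -6, -8]]
has determinant 0.) So 1 is an eigenvalue of K and (I - K) is not invertible. The finite-dimensional Fredholm alternative says: either (I - K) is invertible, or ker(I - K) ≠ {0} and then range(I - K) = ker((I - K)^*)^⊥, with dim ker(I - K) = dim ker((I - K)^*). We are in the second case, so we need both kernels. Kernel of I - K: (I - K) u = u - u (v·u) = u - u = 0, so ker(I - K) = span{u} = span{(1, 2, 3)} (it is exactly 1-dimensional because rank(I - K) = 2). Kernel of the adjoint: K is real, so (I - K)^* = I - K^T = I - v u^T, and (I - v u^T) v = v - v (u·v) = 0; hence ker((I - K)^*) = span{v} = span{(-12, 2, 3)}. Therefore (I - K) x = y is solvable iff <y, v> = 0, i.e. iff -12y_1 + 2y_2 + 3y_3 = 0. When this holds, K y = u (v·y) = 0, so (I - K) y = y and x = y is a particular solution; the full solution set is the line x = y + c·u = y + c·(1, 2, 3), c ∈ C.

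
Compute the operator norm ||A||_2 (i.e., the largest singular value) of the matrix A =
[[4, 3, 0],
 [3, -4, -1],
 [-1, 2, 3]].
||A||_2 ≈ 5.9456 (= sqrt(largest eigenvalue of A^T A))

||A||_2 = sigma_max(A) = sqrt(lambda_max(A^T A)). Form the symmetric matrix M = A^T A =
[[26, -2, -6],
 [-2, 29, 10],
 [-6, 10, 10]].
Its characteristic polynomial (trace, sum of principal 2x2 minors, determinant of M give the coefficients) is
  p(λ) = det(λ I - M) = λ^3 - 65λ^2 + 1164λ - 4096.
No integer candidate from the rational root theorem (±divisors of 4096) is a root, so the roots are irrational. The cubic discriminant is Δ = 41859472 > 0, so there are three distinct real roots. p(4) = -416 and p(5) = 224 have opposite signs, so a root lies in (4, 5); Newton's method refines it to λ ≈ 4.6313. p(25) = 4 and p(26) = -196 have opposite signs, so a root lies in (25, 26); Newton's method refines it to λ ≈ 25.019. p(35) = -106 and p(36) = 224 have opposite signs, so a root lies in (35, 36); Newton's method refines it to λ ≈ 35.3497. Check (Vieta): the three roots sum to 65, matching tr M = 65.
So the eigenvalues of A^T A are ≈ 4.6313, 25.019, 35.3497 (all ≥ 0, as they must be for A^T A). The largest is λ_max ≈ 35.3497, hence ||A||_2 = sqrt(λ_max) ≈ 5.9456.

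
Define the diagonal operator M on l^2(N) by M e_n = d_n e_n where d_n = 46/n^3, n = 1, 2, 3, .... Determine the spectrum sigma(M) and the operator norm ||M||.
sigma(M) = {46/n^3 : n ≥ 1} ∪ {0}; ||M|| = 46

A bounded diagonal operator on l^2 with diagonal entries d_n has spectrum equal to the closure of {d_n : n ≥ 1}: every d_n is an eigenvalue (with eigenvector e_n), so {d_n} ⊂ sigma(M); the spectrum is closed, so its closure is too; and for lambda not in the closure, (M - lambda I) has bounded inverse (the diagonal entries 1/(d_n - lambda) are bounded). For our sequence d_n = 46/n^3, n = 1, 2, 3, ...:
  - {d_n} = {46/n^3 : n ≥ 1}; the only limit point is 0
  - closure = {46/n^3 : n ≥ 1} ∪ {0}
For the norm: a diagonal operator has ||M|| = sup_n |d_n|. Here d_n = 46/n^3 is positive and decreasing, so sup_n |d_n| = d_1 = 46. So ||M|| = 46.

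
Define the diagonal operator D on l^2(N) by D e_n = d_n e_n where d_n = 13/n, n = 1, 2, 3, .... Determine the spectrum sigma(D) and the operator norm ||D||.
sigma(D) = {13/n : n ≥ 1} ∪ {0}; ||D|| = 13

A bounded diagonal operator on l^2 with diagonal entries d_n has spectrum equal to the closure of {d_n : n ≥ 1}: every d_n is an eigenvalue (with eigenvector e_n), so {d_n} ⊂ sigma(D); the spectrum is closed, so its closure is too; and for lambda not in the closure, (D - lambda I) has bounded inverse (the diagonal entries 1/(d_n - lambda) are bounded). For our sequence d_n = 13/n, n = 1, 2, 3, ...:
  - {d_n} = {13/n : n ≥ 1}; the only limit point is 0
  - closure = {13/n : n ≥ 1} ∪ {0}
For the norm: a diagonal operator has ||D|| = sup_n |d_n|. Here d_n = 13/n is positive and decreasing, so sup_n |d_n| = d_1 = 13. So ||D|| = 13.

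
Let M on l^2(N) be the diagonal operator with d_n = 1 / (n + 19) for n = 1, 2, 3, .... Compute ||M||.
||M|| = 1/20 (attained at n = 1)

For M diagonal, ||M|| = sup_n |d_n| = sup_n 1/(n + 19). This is positive and strictly decreasing in n, so the supremum is attained at n = 1: d_1 = 1/(1 + 19) = 1/20. Hence ||M|| = 1/20.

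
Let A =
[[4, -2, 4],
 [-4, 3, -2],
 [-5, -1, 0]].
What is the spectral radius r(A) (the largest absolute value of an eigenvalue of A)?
r(A) ≈ 4.4809

The eigenvalues of A are the roots of its characteristic polynomial. With M = A (coefficients from the trace, the sum of principal 2x2 minors, and det A):
  p(λ) = det(λ I - M) = λ^3 - 7λ^2 + 22λ - 48.
No integer candidate from the rational root theorem (±divisors of 48) is a root, so the roots are irrational. The cubic discriminant is Δ = -13884 < 0, so there is one real root and a complex-conjugate pair. p(4) = -8 and p(5) = 12 have opposite signs, so a root lies in (4, 5); Newton's method refines it to λ ≈ 4.4809. Dividing out (λ - (4.4809)) leaves approximately λ^2 - 2.5191λ + 10.7122. For λ^2 - 2.5191λ + 10.7122 the discriminant is -36.5027. It is negative, so the remaining roots are the complex-conjugate pair λ ≈ 1.2596 ± 3.0209i. Their product equals the constant term, so |λ|^2 ≈ 10.7122 and |λ| ≈ 3.2729.
Thus the eigenvalues (to 4 decimals) are 4.4809 (modulus 4.4809); 1.2596 ± 3.0209i (modulus 3.2729). The spectral radius is the largest modulus: r(A) ≈ 4.4809. (Cross-check: r(A) ≤ ||A||_2 ≈ 8.6697; equality holds whenever A is normal, though it can also hold for some non-normal A.)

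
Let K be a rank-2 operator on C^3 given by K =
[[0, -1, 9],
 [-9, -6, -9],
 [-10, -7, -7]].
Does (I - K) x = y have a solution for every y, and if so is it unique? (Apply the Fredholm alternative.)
(I - K) is invertible (det(I - K) = 74 ≠ 0), so for every y in C^3 the equation (I - K) x = y has a unique solution.

K has rank 2 and factors as K = U V^T = u1 v1^T + u2 v2^T with u1 = (-3, 0, -1), v1 = (1, 1, -2), u2 = (-1, 3, 3), v2 = (-3, -2, -3) (multiplying out reproduces the displayed K). The nonzero eigenvalues of U V^T coincide with those of the 2 x 2 matrix G = V^T U = [[v1·u1, v1·u2], [v2·u1, v2·u2]] = [[-1, -4], [12, -12]], and by the Sylvester determinant identity det(I_3 - U V^T) = det(I_2 - V^T U) = det([[2, 4], [-12, 13]]) = (2)(13) - (4)(-12) = 74. (Direct check: I - K =
[[1, 1, -9],
 [9, 7, 9],
 [10, 7, 8]]
has determinant 74.) The finite-dimensional Fredholm alternative says: either (I - K) is invertible, or ker(I - K) ≠ {0} and then range(I - K) = ker((I - K)^*)^⊥, with dim ker(I - K) = dim ker((I - K)^*). Since det(I - K) ≠ 0, 1 is not an eigenvalue of K and ker(I - K) = {0}, so we are in the first case: for every y there is a unique x = (I - K)^(-1) y. (Explicitly, by the Woodbury identity, (I - U V^T)^(-1) = I + U (I_2 - G)^(-1) V^T.)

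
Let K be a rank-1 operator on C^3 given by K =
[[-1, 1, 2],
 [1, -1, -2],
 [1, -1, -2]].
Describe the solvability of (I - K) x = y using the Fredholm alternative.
(I - K) is invertible (det(I - K) = 5 ≠ 0), so for every y in C^3 the equation (I - K) x = y has a unique solution.

K has rank 1, so it is an outer product K = u v^T: every row of K is a multiple of one row vector. Reading off the entries, u = (1, -1, -1) and v = (-1, 1, 2) (row i of K equals u_i·v^T). A rank-one matrix u v^T satisfies K u = u (v·u) and kills the (2)-dimensional subspace v^⊥, so its characteristic polynomial is lambda^2 (lambda - v·u) with v·u = tr K = -4. Hence the eigenvalues of I - K are 1 (multiplicity 2) and 1 - (-4) = 5, so det(I - K) = 5. (Direct check: I - K =
[[2, -1, -2],
 [-1, 2, 2],
 [-1, 1, 3]]
has determinant 5.) The finite-dimensional Fredholm alternative says: either (I - K) is invertible, or ker(I - K) ≠ {0} and then range(I - K) = ker((I - K)^*)^⊥, with dim ker(I - K) = dim ker((I - K)^*). Since det(I - K) ≠ 0, 1 is not an eigenvalue of K and ker(I - K) = {0}, so we are in the first case: for every y there is a unique x = (I - K)^(-1) y. Explicitly, by the Sherman–Morrison formula, (I - u v^T)^(-1) = I + u v^T/(1 - v·u), i.e. (I - K)^(-1) = I + K/(5).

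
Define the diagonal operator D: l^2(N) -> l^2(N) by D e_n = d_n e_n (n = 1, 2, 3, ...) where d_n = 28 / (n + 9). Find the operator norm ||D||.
||D|| = 14/5 (attained at n = 1)

For D diagonal, ||D|| = sup_n |d_n| = sup_n 28/(n + 9). This is positive and strictly decreasing in n, so the supremum is attained at n = 1: d_1 = 28/(1 + 9) = 14/5. Hence ||D|| = 14/5.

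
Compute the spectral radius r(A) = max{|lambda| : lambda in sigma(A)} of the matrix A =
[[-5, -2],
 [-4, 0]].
r(A) = (5 + sqrt(57))/2 ≈ 6.2749

The eigenvalues of A are the roots of its characteristic polynomial. With M = A (coefficients from the trace and determinant):
  p(λ) = det(λ I - M) = λ^2 + 5λ - 8.
For λ^2 + 5λ - 8 the discriminant is 57. It is nonnegative but not a perfect square, so the roots are real and irrational: λ = (-5 ± sqrt(57))/2 ≈ 1.2749, -6.2749.
Thus the eigenvalues (to 4 decimals) are 1.2749 (modulus 1.2749); -6.2749 (modulus 6.2749). The spectral radius is the largest modulus: r(A) = (5 + sqrt(57))/2 ≈ 6.2749. (Cross-check: r(A) ≤ ||A||_2 ≈ 6.5977; equality holds whenever A is normal, though it can also hold for some non-normal A.)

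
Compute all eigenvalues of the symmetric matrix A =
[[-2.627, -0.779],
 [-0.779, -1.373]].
sigma(A) ≈ {-3, -1}

A is real symmetric, so its spectrum consists of real eigenvalues. Expanding the characteristic polynomial of the displayed matrix gives
  det(λ I - A) = p(λ) = λ^2 + (4)λ + (3).
Solving p(λ) = 0 yields eigenvalues ≈ -3, -1. (A is shown rounded to 4 decimals, so these recover the underlying integer eigenvalues to within that precision.)
Verification: the trace of A = -4 equals the sum of eigenvalues -4, and det(A) ≈ 3.0000 matches the eigenvalue product 3.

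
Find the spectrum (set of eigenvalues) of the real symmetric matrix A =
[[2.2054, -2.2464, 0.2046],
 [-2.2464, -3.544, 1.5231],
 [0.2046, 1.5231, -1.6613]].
sigma(A) ≈ {-5, -1, 3}

A is real symmetric, so its spectrum consists of real eigenvalues. Expanding the characteristic polynomial of the displayed matrix gives
  det(λ I - A) = p(λ) = λ^3 + (3)λ^2 + (-13)λ + (-15).
Solving p(λ) = 0 yields eigenvalues ≈ -5, -1, 3. (A is shown rounded to 4 decimals, so these recover the underlying integer eigenvalues to within that precision.)
Verification: the trace of A = -3 equals the sum of eigenvalues -3, and det(A) ≈ 15.0002 matches the eigenvalue product 15.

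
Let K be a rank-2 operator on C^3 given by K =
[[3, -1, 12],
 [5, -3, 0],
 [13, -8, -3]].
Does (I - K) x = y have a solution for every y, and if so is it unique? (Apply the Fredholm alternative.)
(I - K) is invertible (det(I - K) = -156 ≠ 0), so for every y in C^3 the equation (I - K) x = y has a unique solution.

K has rank 2 and factors as K = U V^T = u1 v1^T + u2 v2^T with u1 = (-3, -1, -2), v1 = (-2, 1, -3), u2 = (1, -1, -3), v2 = (-3, 2, 3) (multiplying out reproduces the displayed K). The nonzero eigenvalues of U V^T coincide with those of the 2 x 2 matrix G = V^T U = [[v1·u1, v1·u2], [v2·u1, v2·u2]] = [[11, 6], [1, -14]], and by the Sylvester determinant identity det(I_3 - U V^T) = det(I_2 - V^T U) = det([[-10, -6], [-1, 15]]) = (-10)(15) - (-6)(-1) = -156. (Direct check: I - K =
[[-2, 1, -12],
 [-5, 4, 0],
 [-13, 8, 4]]
has determinant -156.) The finite-dimensional Fredholm alternative says: either (I - K) is invertible, or ker(I - K) ≠ {0} and then range(I - K) = ker((I - K)^*)^⊥, with dim ker(I - K) = dim ker((I - K)^*). Since det(I - K) ≠ 0, 1 is not an eigenvalue of K and ker(I - K) = {0}, so we are in the first case: for every y there is a unique x = (I - K)^(-1) y. (Explicitly, by the Woodbury identity, (I - U V^T)^(-1) = I + U (I_2 - G)^(-1) V^T.)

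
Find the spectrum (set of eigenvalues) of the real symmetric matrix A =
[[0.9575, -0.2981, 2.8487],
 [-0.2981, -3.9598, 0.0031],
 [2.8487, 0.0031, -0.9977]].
sigma(A) ≈ {-4, -3, 3}

A is real symmetric, so its spectrum consists of real eigenvalues. Expanding the characteristic polynomial of the displayed matrix gives
  det(λ I - A) = p(λ) = λ^3 + (4)λ^2 + (-9)λ + (-36).
Solving p(λ) = 0 yields eigenvalues ≈ -4, -3, 3. (A is shown rounded to 4 decimals, so these recover the underlying integer eigenvalues to within that precision.)
Verification: the trace of A = -4 equals the sum of eigenvalues -4, and det(A) ≈ 36.0003 matches the eigenvalue product 36.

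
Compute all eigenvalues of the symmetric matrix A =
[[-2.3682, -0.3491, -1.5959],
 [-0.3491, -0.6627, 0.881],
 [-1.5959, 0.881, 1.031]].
sigma(A) ≈ {-3, -1, 2}

A is real symmetric, so its spectrum consists of real eigenvalues. Expanding the characteristic polynomial of the displayed matrix gives
  det(λ I - A) = p(λ) = λ^3 + (2)λ^2 + (-5)λ + (-6).
Solving p(λ) = 0 yields eigenvalues ≈ -3, -1, 2. (A is shown rounded to 4 decimals, so these recover the underlying integer eigenvalues to within that precision.)
Verification: the trace of A = -2 equals the sum of eigenvalues -2, and det(A) ≈ 6.0000 matches the eigenvalue product 6.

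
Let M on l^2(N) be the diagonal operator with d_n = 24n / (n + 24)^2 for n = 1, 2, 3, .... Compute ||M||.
||M|| = 1/4 (attained at n = 24)

For M diagonal, ||M|| = sup_n |d_n|. Treat f(x) = 24x / (x + 24)^2 for real x > 0. By the quotient rule, f'(x) = 24(24 - x)/(x + 24)^3, which is positive for x < 24 and negative for x > 24. So f has a unique maximum at x = 24, and since 24 is a positive integer, the supremum over n ≥ 1 is attained at n = 24: d_24 = 24·24/(24 + 24)^2 = 24·24/2304 = 1/4. Hence ||M|| = 1/4.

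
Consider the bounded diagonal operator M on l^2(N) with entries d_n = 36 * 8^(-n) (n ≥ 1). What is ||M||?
||M|| = 9/2 (attained at n = 1)

For M diagonal, ||M|| = sup_n |d_n|. The sequence d_n = 36 * 8^(-n) is positive and strictly decreasing (ratio 8^(-1) < 1), so the supremum is d_1 = 36/8 = 9/2. Hence ||M|| = 9/2.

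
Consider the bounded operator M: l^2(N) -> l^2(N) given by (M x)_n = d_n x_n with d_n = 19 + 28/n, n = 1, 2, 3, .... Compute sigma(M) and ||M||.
sigma(M) = {19 + 28/n : n ≥ 1} ∪ {19}; ||M|| = 47

A bounded diagonal operator on l^2 with diagonal entries d_n has spectrum equal to the closure of {d_n : n ≥ 1}: every d_n is an eigenvalue (with eigenvector e_n), so {d_n} ⊂ sigma(M); the spectrum is closed, so its closure is too; and for lambda not in the closure, (M - lambda I) has bounded inverse (the diagonal entries 1/(d_n - lambda) are bounded). For our sequence d_n = 19 + 28/n, n = 1, 2, 3, ...:
  - {d_n} = {19 + 28/n : n ≥ 1}; the only limit point is 19
  - closure = {19 + 28/n : n ≥ 1} ∪ {19}
For the norm: a diagonal operator has ||M|| = sup_n |d_n|. Here d_n = 19 + 28/n is positive and decreasing, so sup_n |d_n| = d_1 = 19 + 28 = 47. So ||M|| = 47.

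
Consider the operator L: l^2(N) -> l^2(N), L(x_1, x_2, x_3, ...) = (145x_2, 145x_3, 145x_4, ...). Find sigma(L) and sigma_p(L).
sigma(L) = closed disk {z in C : |z| ≤ 145}; sigma_p(L) = open disk {z in C : |z| < 145}

Note L = 145·V where V is the unit left shift (V x)_k = x_{k+1}; so sigma(L) = 145·sigma(V) and ||L|| = 145||V||. ||L x||^2 = 21025sum_{k≥2} |x_k|^2 ≤ 21025||x||^2, with equality on {x : x_1 = 0}, so ||L|| = 145. For any lambda with |lambda| < 145, set r = lambda/145 (|r| < 1); the vector x = (1, r, r^2, ...) is in l^2 and satisfies L x = 145(r, r^2, ...) = lambda x, so lambda is an eigenvalue. On the boundary |lambda| = 145 the geometric series diverges, so no l^2 eigenvector exists, but these lambda lie in the approximate point spectrum. Hence sigma(L) is the closed disk of radius 145 and sigma_p(L) is the open disk.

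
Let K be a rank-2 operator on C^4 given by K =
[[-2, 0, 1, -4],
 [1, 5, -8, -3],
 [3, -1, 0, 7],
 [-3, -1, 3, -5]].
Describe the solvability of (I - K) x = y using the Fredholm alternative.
(I - K) is invertible (det(I - K) = -69 ≠ 0), so for every y in C^4 the equation (I - K) x = y has a unique solution.

K has rank 2 and factors as K = U V^T = u1 v1^T + u2 v2^T with u1 = (-2, 1, 3, -3), v1 = (1, -1, 1, 3), u2 = (-1, 3, 1, -2), v2 = (0, 2, -3, -2) (multiplying out reproduces the displayed K). The nonzero eigenvalues of U V^T coincide with those of the 2 x 2 matrix G = V^T U = [[v1·u1, v1·u2], [v2·u1, v2·u2]] = [[-9, -9], [-1, 7]], and by the Sylvester determinant identity det(I_4 - U V^T) = det(I_2 - V^T U) = det([[10, 9], [1, -6]]) = (10)(-6) - (9)(1) = -69. (Direct check: I - K =
[[3, 0, -1, 4],
 [-1, -4, 8, 3],
 [-3, 1, 1, -7],
 [3, 1, -3, 6]]
has determinant -69.) The finite-dimensional Fredholm alternative says: either (I - K) is invertible, or ker(I - K) ≠ {0} and then range(I - K) = ker((I - K)^*)^⊥, with dim ker(I - K) = dim ker((I - K)^*). Since det(I - K) ≠ 0, 1 is not an eigenvalue of K and ker(I - K) = {0}, so we are in the first case: for every y there is a unique x = (I - K)^(-1) y. (Explicitly, by the Woodbury identity, (I - U V^T)^(-1) = I + U (I_2 - G)^(-1) V^T.)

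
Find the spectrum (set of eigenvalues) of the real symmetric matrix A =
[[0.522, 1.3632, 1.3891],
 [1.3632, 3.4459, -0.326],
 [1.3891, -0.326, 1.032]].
sigma(A) ≈ {-1, 2, 4}

A is real symmetric, so its spectrum consists of real eigenvalues. Expanding the characteristic polynomial of the displayed matrix gives
  det(λ I - A) = p(λ) = λ^3 + (-5)λ^2 + (2)λ + (8).
Solving p(λ) = 0 yields eigenvalues ≈ -1, 2, 4. (A is shown rounded to 4 decimals, so these recover the underlying integer eigenvalues to within that precision.)
Verification: the trace of A = 5 equals the sum of eigenvalues 5, and det(A) ≈ -8.0008 matches the eigenvalue product -8.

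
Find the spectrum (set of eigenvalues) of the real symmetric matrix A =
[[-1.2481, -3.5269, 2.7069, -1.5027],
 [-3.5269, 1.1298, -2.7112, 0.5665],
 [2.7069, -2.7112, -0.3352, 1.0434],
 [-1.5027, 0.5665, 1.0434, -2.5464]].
sigma(A) ≈ {-5, -3, -1, 6}

A is real symmetric, so its spectrum consists of real eigenvalues. Expanding the characteristic polynomial of the displayed matrix gives
  det(λ I - A) = p(λ) = λ^4 + (3)λ^3 + (-31)λ^2 + (-123)λ + (-90.001).
Solving p(λ) = 0 yields eigenvalues ≈ -5, -3, -1, 6. (A is shown rounded to 4 decimals, so these recover the underlying integer eigenvalues to within that precision.)
Verification: the trace of A = -3 equals the sum of eigenvalues -3, and det(A) ≈ -90.0010 matches the eigenvalue product -90.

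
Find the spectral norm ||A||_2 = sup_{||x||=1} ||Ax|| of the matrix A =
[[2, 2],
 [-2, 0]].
||A||_2 = sqrt((12 + sqrt(80))/2) ≈ 3.2361 (= sqrt(largest eigenvalue of A^T A))

||A||_2 = sigma_max(A) = sqrt(lambda_max(A^T A)). Form the symmetric matrix M = A^T A =
[[8, 4],
 [4, 4]].
Its characteristic polynomial (trace, determinant of M give the coefficients) is
  p(λ) = det(λ I - M) = λ^2 - 12λ + 16.
For λ^2 - 12λ + 16 the discriminant is 80. It is nonnegative but not a perfect square, so the roots are real and irrational: λ = (12 ± sqrt(80))/2 ≈ 10.4721, 1.5279.
So the eigenvalues of A^T A are ≈ 1.5279, 10.4721 (all ≥ 0, as they must be for A^T A). The largest is λ_max = (12 + sqrt(80))/2 ≈ 10.4721, hence ||A||_2 = sqrt(λ_max) = sqrt((12 + sqrt(80))/2) ≈ 3.2361.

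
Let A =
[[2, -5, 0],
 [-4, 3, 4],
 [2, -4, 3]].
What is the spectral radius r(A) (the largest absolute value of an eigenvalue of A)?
r(A) ≈ 5.6535

The eigenvalues of A are the roots of its characteristic polynomial. With M = A (coefficients from the trace, the sum of principal 2x2 minors, and det A):
  p(λ) = det(λ I - M) = λ^3 - 8λ^2 + 17λ + 50.
No integer candidate from the rational root theorem (±divisors of 50) is a root, so the roots are irrational. The cubic discriminant is Δ = -88656 < 0, so there is one real root and a complex-conjugate pair. p(-2) = -24 and p(-1) = 24 have opposite signs, so a root lies in (-2, -1); Newton's method refines it to λ ≈ -1.5644. Dividing out (λ - (-1.5644)) leaves approximately λ^2 - 9.5644λ + 31.962. For λ^2 - 9.5644λ + 31.962 the discriminant is -36.3713. It is negative, so the remaining roots are the complex-conjugate pair λ ≈ 4.7822 ± 3.0154i. Their product equals the constant term, so |λ|^2 ≈ 31.962 and |λ| ≈ 5.6535.
Thus the eigenvalues (to 4 decimals) are -1.5644 (modulus 1.5644); 4.7822 ± 3.0154i (modulus 5.6535). The spectral radius is the largest modulus: r(A) ≈ 5.6535. (Cross-check: r(A) ≤ ||A||_2 ≈ 8.389; equality holds whenever A is normal, though it can also hold for some non-normal A.)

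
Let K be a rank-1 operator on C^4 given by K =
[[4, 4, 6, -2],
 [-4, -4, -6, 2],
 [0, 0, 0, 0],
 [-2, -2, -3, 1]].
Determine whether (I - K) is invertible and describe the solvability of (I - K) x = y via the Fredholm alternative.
(I - K) is singular (det(I - K) = 0, i.e. 1 ∈ sigma(K)). (I - K) x = y is solvable iff y ⊥ ker((I - K)^*) = span{(2, 2, 3, -1)}, i.e. iff 2y_1 + 2y_2 + 3y_3 - y_4 = 0. When solvable, the solutions are x = y + c·(2, -2, 0, -1), c arbitrary (ker(I - K) = span{(2, -2, 0, -1)}, dimension 1).

K has rank 1, so it is an outer product K = u v^T: every row of K is a multiple of one row vector. Reading off the entries, u = (2, -2, 0, -1) and v = (2, 2, 3, -1) (row i of K equals u_i·v^T). A rank-one matrix u v^T satisfies K u = u (v·u) and kills the (3)-dimensional subspace v^⊥, so its characteristic polynomial is lambda^3 (lambda - v·u) with v·u = tr K = 1. Hence the eigenvalues of I - K are 1 (multiplicity 3) and 1 - (1) = 0, so det(I - K) = 0. (Direct check: I - K =
[[-3, -4, -6, 2],
 [4, 5, 6, -2],
 [0, 0, 1, 0],
 [2, 2, 3, 0]]
has determinant 0.) So 1 is an eigenvalue of K and (I - K) is not invertible. The finite-dimensional Fredholm alternative says: either (I - K) is invertible, or ker(I - K) ≠ {0} and then range(I - K) = ker((I - K)^*)^⊥, with dim ker(I - K) = dim ker((I - K)^*). We are in the second case, so we need both kernels. Kernel of I - K: (I - K) u = u - u (v·u) = u - u = 0, so ker(I - K) = span{u} = span{(2, -2, 0, -1)} (it is exactly 1-dimensional because rank(I - K) = 3). Kernel of the adjoint: K is real, so (I - K)^* = I - K^T = I - v u^T, and (I - v u^T) v = v - v (u·v) = 0; hence ker((I - K)^*) = span{v} = span{(2, 2, 3, -1)}. Therefore (I - K) x = y is solvable iff <y, v> = 0, i.e. iff 2y_1 + 2y_2 + 3y_3 - y_4 = 0. When this holds, K y = u (v·y) = 0, so (I - K) y = y and x = y is a particular solution; the full solution set is the line x = y + c·u = y + c·(2, -2, 0, -1), c ∈ C.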